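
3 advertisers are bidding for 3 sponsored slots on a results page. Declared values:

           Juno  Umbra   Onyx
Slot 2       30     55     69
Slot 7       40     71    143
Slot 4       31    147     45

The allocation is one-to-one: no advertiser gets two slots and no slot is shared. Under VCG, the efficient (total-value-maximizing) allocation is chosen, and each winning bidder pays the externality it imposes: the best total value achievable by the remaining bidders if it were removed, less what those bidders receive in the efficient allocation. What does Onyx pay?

Efficient allocation: Juno→Slot 2 ($30), Umbra→Slot 4 ($147), Onyx→Slot 7 ($143); total welfare W = $320.
Onyx receives Slot 7 at value $143, so the others get W − 143 = $177.
Without Onyx: best allocation of the remaining 2 bidders over all 3 slots is Juno→Slot 7 ($40), Umbra→Slot 4 ($147), total $187.
VCG payment = (others' best without Onyx) − (others' welfare with Onyx) = 187 − 177 = $10.

Onyx pays $10.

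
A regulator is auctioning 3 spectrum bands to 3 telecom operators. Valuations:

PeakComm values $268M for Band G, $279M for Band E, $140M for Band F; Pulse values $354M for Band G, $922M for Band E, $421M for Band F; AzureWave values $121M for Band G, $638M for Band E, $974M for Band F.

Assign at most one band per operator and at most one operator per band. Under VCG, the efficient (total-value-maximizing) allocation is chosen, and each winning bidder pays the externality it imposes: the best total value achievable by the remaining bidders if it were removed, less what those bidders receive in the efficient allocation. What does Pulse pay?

Efficient allocation: PeakComm→Band G ($268M), Pulse→Band E ($922M), AzureWave→Band F ($974M); total welfare W = $2164M.
Pulse receives Band E at value $922M, so the others get W − 922 = $1242M.
Without Pulse: best allocation of the remaining 2 bidders over all 3 bands is PeakComm→Band E ($279M), AzureWave→Band F ($974M), total $1253M.
VCG payment = (others' best without Pulse) − (others' welfare with Pulse) = 1253 − 1242 = $11M.

Pulse pays $11M.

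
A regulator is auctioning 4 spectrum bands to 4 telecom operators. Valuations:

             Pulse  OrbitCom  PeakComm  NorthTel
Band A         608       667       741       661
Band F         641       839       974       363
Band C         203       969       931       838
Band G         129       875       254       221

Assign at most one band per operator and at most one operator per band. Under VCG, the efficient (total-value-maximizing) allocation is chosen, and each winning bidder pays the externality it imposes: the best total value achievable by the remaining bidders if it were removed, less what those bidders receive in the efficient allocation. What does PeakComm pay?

PeakComm pays $33M.

Efficient allocation: Pulse→Band A ($608M), OrbitCom→Band G ($875M), PeakComm→Band F ($974M), NorthTel→Band C ($838M); total welfare W = $3295M.
PeakComm receives Band F at value $974M, so the others get W − 974 = $2321M.
Without PeakComm: best allocation of the remaining 3 bidders over all 4 bands is Pulse→Band F ($641M), OrbitCom→Band G ($875M), NorthTel→Band C ($838M), total $2354M.
VCG payment = (others' best without PeakComm) − (others' welfare with PeakComm) = 2354 − 2321 = $33M.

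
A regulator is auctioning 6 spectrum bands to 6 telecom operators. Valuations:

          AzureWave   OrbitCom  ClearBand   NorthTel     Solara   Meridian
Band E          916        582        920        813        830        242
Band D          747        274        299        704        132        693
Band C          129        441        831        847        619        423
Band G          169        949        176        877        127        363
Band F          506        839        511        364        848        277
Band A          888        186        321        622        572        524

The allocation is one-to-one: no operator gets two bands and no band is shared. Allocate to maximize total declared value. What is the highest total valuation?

Maximum total: $5145M

Optimal: AzureWave→Band A ($888M), OrbitCom→Band G ($949M), ClearBand→Band E ($920M), NorthTel→Band C ($847M), Solara→Band F ($848M), Meridian→Band D ($693M) — total 888+949+920+847+848+693 = $5145M.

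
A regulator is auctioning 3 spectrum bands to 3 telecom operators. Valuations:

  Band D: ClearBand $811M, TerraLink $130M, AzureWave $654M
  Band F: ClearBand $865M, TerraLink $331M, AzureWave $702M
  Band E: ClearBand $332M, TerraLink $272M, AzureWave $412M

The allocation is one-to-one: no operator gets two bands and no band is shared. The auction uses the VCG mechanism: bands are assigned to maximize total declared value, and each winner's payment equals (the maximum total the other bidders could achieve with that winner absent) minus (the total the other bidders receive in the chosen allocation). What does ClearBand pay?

ClearBand pays $59M.

Efficient allocation: ClearBand→Band F ($865M), TerraLink→Band E ($272M), AzureWave→Band D ($654M); total welfare W = $1791M.
ClearBand receives Band F at value $865M, so the others get W − 865 = $926M.
Without ClearBand: best allocation of the remaining 2 bidders over all 3 bands is TerraLink→Band F ($331M), AzureWave→Band D ($654M), total $985M.
VCG payment = (others' best without ClearBand) − (others' welfare with ClearBand) = 985 − 926 = $59M.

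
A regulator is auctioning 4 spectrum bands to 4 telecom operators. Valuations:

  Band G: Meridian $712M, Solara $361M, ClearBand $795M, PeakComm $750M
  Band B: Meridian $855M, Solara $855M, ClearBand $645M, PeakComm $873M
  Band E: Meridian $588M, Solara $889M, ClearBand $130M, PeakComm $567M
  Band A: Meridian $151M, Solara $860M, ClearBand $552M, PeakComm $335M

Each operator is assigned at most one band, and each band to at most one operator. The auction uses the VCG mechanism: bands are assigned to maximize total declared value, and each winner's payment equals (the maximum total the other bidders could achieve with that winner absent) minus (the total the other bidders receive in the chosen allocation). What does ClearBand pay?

Efficient allocation: Meridian→Band E ($588M), Solara→Band A ($860M), ClearBand→Band G ($795M), PeakComm→Band B ($873M); total welfare W = $3116M.
ClearBand receives Band G at value $795M, so the others get W − 795 = $2321M.
Without ClearBand: best allocation of the remaining 3 bidders over all 4 bands is Meridian→Band B ($855M), Solara→Band E ($889M), PeakComm→Band G ($750M), total $2494M.
VCG payment = (others' best without ClearBand) − (others' welfare with ClearBand) = 2494 − 2321 = $173M.

ClearBand pays $173M.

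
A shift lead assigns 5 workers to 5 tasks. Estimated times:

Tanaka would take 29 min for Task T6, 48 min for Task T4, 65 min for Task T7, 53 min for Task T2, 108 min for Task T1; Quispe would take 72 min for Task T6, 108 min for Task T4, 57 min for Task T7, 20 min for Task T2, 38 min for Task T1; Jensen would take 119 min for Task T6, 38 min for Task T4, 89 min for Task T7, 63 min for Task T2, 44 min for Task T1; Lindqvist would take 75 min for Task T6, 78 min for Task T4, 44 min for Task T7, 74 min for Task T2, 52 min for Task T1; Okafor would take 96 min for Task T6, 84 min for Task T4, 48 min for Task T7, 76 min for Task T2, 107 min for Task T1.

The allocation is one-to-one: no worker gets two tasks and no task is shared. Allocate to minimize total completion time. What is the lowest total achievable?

Optimal: Tanaka→Task T6 (29 min), Quispe→Task T2 (20 min), Jensen→Task T4 (38 min), Lindqvist→Task T1 (52 min), Okafor→Task T7 (48 min) — total 29+20+38+52+48 = 187 min.
Min-entry greedy (repeatedly take the single cheapest remaining cell) gives 238 min, worse by 51.
Swapping Quispe↔Lindqvist (Quispe→Task T1 38 min, Lindqvist→Task T2 74 min) adds 40.

Min total: 187 min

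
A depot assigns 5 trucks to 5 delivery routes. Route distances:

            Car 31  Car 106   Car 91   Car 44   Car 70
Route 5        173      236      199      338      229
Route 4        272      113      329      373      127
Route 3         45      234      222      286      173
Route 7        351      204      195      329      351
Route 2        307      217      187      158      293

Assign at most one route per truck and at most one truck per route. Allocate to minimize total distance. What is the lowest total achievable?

Min total: 733 km

Optimal: Car 31→Route 3 (45 km), Car 106→Route 7 (204 km), Car 91→Route 5 (199 km), Car 44→Route 2 (158 km), Car 70→Route 4 (127 km) — total 45+204+199+158+127 = 733 km.
Min-entry greedy (repeatedly take the single cheapest remaining cell) gives 740 km, worse by 7.
Swapping Car 31↔Car 106 (Car 31→Route 7 351 km, Car 106→Route 3 234 km) adds 336.
No other one-to-one assignment undercuts 733 km.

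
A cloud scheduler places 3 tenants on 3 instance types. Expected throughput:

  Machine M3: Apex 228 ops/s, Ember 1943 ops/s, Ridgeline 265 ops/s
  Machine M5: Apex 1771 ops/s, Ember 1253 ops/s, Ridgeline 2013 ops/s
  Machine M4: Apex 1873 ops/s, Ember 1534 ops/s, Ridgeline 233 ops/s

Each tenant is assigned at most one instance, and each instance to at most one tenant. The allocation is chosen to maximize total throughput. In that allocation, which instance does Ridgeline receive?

Ridgeline receives Machine M5.

Optimal: Apex→Machine M4 (1873 ops/s), Ember→Machine M3 (1943 ops/s), Ridgeline→Machine M5 (2013 ops/s) — total 1873+1943+2013 = 5829 ops/s.
Every other assignment is strictly worse.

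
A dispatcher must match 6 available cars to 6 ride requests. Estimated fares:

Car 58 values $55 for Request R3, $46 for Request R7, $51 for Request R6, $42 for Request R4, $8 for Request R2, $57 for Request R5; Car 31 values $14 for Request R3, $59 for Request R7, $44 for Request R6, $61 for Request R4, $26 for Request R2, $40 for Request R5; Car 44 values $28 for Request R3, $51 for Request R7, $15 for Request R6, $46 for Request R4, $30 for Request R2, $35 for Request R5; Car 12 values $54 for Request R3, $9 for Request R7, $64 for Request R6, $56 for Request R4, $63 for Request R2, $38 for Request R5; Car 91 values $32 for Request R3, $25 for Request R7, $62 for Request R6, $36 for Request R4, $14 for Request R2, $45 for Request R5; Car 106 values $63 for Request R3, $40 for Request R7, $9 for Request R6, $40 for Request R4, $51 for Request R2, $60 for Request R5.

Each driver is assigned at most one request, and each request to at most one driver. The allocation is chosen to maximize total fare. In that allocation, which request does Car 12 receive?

This is the linear assignment problem.
Optimal: Car 58→Request R5 ($57), Car 31→Request R4 ($61), Car 44→Request R7 ($51), Car 12→Request R2 ($63), Car 91→Request R6 ($62), Car 106→Request R3 ($63) — total 57+61+51+63+62+63 = $357.
Max-entry greedy (repeatedly take the single best remaining cell) gives $310, worse by 47.
Next-best assignment: Car 58→Request R3, Car 31→Request R4, Car 44→Request R7, Car 12→Request R2, Car 91→Request R6, Car 106→Request R5 = $352.
Car 12's own top request is Request R6 ($64), but forcing Car 12→Request R6 and reassigning the rest optimally gives only $327 — worse by 30.

Car 12 receives Request R2.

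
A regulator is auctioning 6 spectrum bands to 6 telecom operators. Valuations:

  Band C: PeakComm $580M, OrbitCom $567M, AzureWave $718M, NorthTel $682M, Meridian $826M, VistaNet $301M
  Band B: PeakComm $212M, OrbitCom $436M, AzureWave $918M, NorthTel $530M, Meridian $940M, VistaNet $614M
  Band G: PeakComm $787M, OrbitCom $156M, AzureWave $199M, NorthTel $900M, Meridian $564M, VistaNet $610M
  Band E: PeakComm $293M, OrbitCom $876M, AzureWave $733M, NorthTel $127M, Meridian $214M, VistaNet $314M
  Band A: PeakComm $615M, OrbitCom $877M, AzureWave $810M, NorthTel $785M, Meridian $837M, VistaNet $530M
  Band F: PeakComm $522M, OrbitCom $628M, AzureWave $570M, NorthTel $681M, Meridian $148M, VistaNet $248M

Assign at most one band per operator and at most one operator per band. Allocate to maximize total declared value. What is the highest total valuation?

Max total: $4618M

This is a one-to-one assignment (maximum-weight bipartite matching).
Optimal: PeakComm→Band G ($787M), OrbitCom→Band E ($876M), AzureWave→Band B ($918M), NorthTel→Band F ($681M), Meridian→Band C ($826M), VistaNet→Band A ($530M) — total 787+876+918+681+826+530 = $4618M.
Column-greedy (each band in turn goes to its best remaining operator) gives $4383M, worse by 235.
Next-best assignment: PeakComm→Band G, OrbitCom→Band E, AzureWave→Band A, NorthTel→Band F, Meridian→Band C, VistaNet→Band B = $4594M.
Every other assignment is strictly worse.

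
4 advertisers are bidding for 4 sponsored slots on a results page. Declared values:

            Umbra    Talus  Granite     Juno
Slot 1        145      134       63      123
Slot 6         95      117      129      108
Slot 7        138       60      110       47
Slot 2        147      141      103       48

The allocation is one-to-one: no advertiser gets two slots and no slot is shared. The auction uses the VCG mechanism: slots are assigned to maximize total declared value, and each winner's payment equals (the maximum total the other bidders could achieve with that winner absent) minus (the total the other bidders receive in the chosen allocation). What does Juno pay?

Efficient allocation: Umbra→Slot 7 ($138), Talus→Slot 2 ($141), Granite→Slot 6 ($129), Juno→Slot 1 ($123); total welfare W = $531.
Juno receives Slot 1 at value $123, so the others get W − 123 = $408.
Without Juno: best allocation of the remaining 3 bidders over all 4 slots is Umbra→Slot 1 ($145), Talus→Slot 2 ($141), Granite→Slot 6 ($129), total $415.
VCG payment = (others' best without Juno) − (others' welfare with Juno) = 415 − 408 = $7.

Juno pays $7.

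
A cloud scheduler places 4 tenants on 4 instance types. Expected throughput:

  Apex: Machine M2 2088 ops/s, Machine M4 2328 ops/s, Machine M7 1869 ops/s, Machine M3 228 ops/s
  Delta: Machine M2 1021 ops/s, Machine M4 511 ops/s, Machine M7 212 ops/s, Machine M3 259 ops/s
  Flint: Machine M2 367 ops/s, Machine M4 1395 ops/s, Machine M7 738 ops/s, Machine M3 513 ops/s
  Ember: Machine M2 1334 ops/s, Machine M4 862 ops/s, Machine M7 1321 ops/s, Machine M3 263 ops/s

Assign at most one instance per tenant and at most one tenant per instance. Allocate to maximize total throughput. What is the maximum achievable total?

This is a one-to-one assignment (maximum-weight bipartite matching).
Optimal: Apex→Machine M4 (2328 ops/s), Delta→Machine M2 (1021 ops/s), Flint→Machine M3 (513 ops/s), Ember→Machine M7 (1321 ops/s) — total 2328+1021+513+1321 = 5183 ops/s.
Checked against all permutations: 5183 ops/s is optimal.

Max total: 5183 ops/s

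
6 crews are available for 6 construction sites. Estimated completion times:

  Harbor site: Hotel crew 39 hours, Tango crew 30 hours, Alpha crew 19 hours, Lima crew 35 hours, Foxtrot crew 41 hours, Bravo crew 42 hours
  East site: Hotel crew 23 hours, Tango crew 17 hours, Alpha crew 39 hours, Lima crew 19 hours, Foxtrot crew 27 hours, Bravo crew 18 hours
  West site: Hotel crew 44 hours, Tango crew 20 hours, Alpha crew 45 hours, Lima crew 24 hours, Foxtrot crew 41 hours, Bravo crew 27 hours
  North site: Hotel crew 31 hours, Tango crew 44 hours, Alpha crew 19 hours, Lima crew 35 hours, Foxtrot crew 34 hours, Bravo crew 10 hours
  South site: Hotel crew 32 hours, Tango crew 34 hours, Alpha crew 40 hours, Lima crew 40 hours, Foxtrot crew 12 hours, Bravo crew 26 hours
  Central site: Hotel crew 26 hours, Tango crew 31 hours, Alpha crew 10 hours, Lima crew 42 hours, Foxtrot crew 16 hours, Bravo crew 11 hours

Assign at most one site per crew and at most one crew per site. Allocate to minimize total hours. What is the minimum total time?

Min total: 106 hours

Optimal: Hotel crew→Central site (26 hours), Tango crew→West site (20 hours), Alpha crew→Harbor site (19 hours), Lima crew→East site (19 hours), Foxtrot crew→South site (12 hours), Bravo crew→North site (10 hours) — total 26+20+19+19+12+10 = 106 hours.
Row-greedy (each crew in turn takes its cheapest remaining site) gives 110 hours, worse by 4.
No other one-to-one assignment undercuts 106 hours.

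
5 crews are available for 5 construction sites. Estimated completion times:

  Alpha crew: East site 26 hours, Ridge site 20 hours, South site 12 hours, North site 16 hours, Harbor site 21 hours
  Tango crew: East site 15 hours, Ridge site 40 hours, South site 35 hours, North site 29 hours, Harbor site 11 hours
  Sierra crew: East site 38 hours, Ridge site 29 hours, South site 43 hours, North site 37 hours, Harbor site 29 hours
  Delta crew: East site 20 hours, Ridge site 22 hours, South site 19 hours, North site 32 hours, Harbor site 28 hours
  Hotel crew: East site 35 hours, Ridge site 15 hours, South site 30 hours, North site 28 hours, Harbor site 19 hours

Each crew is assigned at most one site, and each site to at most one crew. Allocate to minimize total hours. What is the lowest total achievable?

Min total: 94 hours

This is the linear assignment problem.
Optimal: Alpha crew→North site (16 hours), Tango crew→East site (15 hours), Sierra crew→Harbor site (29 hours), Delta crew→South site (19 hours), Hotel crew→Ridge site (15 hours) — total 16+15+29+19+15 = 94 hours.
Row-greedy (each crew in turn takes its cheapest remaining site) gives 100 hours, worse by 6.
Every other assignment is strictly worse.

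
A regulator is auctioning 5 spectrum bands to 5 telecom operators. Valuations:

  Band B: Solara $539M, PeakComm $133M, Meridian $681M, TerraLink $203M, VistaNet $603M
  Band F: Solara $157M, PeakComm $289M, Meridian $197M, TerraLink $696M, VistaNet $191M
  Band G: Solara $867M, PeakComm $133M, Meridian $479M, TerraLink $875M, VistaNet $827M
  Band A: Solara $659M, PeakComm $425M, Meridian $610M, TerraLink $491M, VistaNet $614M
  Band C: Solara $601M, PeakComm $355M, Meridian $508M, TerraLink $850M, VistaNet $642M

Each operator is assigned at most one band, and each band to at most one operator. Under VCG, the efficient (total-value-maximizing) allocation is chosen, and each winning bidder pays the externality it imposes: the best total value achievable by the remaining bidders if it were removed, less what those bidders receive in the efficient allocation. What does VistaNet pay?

Efficient allocation: Solara→Band G ($867M), PeakComm→Band A ($425M), Meridian→Band B ($681M), TerraLink→Band F ($696M), VistaNet→Band C ($642M); total welfare W = $3311M.
VistaNet receives Band C at value $642M, so the others get W − 642 = $2669M.
Without VistaNet: best allocation of the remaining 4 bidders over all 5 bands is Solara→Band G ($867M), PeakComm→Band A ($425M), Meridian→Band B ($681M), TerraLink→Band C ($850M), total $2823M.
VCG payment = (others' best without VistaNet) − (others' welfare with VistaNet) = 2823 − 2669 = $154M.

VistaNet pays $154M.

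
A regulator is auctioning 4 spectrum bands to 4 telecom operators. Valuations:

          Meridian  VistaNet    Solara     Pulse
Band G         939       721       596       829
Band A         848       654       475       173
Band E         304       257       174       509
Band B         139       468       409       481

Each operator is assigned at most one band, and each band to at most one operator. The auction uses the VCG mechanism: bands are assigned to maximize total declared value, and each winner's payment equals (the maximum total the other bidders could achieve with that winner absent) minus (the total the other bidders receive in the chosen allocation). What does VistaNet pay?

Efficient allocation: Meridian→Band G ($939M), VistaNet→Band A ($654M), Solara→Band B ($409M), Pulse→Band E ($509M); total welfare W = $2511M.
VistaNet receives Band A at value $654M, so the others get W − 654 = $1857M.
Without VistaNet: best allocation of the remaining 3 bidders over all 4 bands is Meridian→Band A ($848M), Solara→Band B ($409M), Pulse→Band G ($829M), total $2086M.
VCG payment = (others' best without VistaNet) − (others' welfare with VistaNet) = 2086 − 1857 = $229M.

VistaNet pays $229M.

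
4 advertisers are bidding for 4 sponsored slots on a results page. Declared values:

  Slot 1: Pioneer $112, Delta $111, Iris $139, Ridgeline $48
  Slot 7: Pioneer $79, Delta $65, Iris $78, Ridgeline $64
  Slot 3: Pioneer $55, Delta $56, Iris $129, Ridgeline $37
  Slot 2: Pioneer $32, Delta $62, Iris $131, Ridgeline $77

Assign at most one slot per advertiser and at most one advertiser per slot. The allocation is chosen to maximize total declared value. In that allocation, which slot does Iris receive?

Iris receives Slot 3.

Optimal: Pioneer→Slot 7 ($79), Delta→Slot 1 ($111), Iris→Slot 3 ($129), Ridgeline→Slot 2 ($77) — total 79+111+129+77 = $396.
Column-greedy (each slot in turn goes to its best remaining advertiser) gives $351, worse by 45.
Next-best assignment: Pioneer→Slot 1, Delta→Slot 7, Iris→Slot 3, Ridgeline→Slot 2 = $383.
Iris's own top slot is Slot 1 ($139), but forcing Iris→Slot 1 and reassigning the rest optimally gives only $351 — worse by 45.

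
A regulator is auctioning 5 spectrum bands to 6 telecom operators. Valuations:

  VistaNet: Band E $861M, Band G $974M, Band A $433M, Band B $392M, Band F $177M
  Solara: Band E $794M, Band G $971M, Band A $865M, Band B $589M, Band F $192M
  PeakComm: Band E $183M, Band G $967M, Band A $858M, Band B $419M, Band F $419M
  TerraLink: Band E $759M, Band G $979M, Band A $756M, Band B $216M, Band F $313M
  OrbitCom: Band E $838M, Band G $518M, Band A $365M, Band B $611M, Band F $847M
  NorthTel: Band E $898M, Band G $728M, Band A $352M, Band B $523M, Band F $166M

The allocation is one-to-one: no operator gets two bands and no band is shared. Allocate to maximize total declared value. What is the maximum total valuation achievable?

Maximum total: $4171M

This is the linear assignment problem.
Optimal: NorthTel→Band E ($898M), TerraLink→Band G ($979M), PeakComm→Band A ($858M), Solara→Band B ($589M), OrbitCom→Band F ($847M) — total 898+979+858+589+847 = $4171M.
No other one-to-one assignment exceeds $4171M.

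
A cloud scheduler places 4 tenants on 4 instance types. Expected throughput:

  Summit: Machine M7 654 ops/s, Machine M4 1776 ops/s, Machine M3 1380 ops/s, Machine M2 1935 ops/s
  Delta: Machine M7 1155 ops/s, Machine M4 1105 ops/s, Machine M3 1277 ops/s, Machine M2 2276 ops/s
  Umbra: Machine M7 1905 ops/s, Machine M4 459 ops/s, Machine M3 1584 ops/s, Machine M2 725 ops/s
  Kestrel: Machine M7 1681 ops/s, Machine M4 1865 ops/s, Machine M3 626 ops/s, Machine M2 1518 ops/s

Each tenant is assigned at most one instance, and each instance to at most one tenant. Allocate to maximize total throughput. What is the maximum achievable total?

Max total: 7426 ops/s

This is the linear assignment problem.
Optimal: Summit→Machine M3 (1380 ops/s), Delta→Machine M2 (2276 ops/s), Umbra→Machine M7 (1905 ops/s), Kestrel→Machine M4 (1865 ops/s) — total 1380+2276+1905+1865 = 7426 ops/s.
Row-greedy (each tenant in turn takes its best remaining instance) gives 6982 ops/s, worse by 444.
Next-best assignment: Summit→Machine M4, Delta→Machine M2, Umbra→Machine M3, Kestrel→Machine M7 = 7317 ops/s.
Every other assignment is strictly worse.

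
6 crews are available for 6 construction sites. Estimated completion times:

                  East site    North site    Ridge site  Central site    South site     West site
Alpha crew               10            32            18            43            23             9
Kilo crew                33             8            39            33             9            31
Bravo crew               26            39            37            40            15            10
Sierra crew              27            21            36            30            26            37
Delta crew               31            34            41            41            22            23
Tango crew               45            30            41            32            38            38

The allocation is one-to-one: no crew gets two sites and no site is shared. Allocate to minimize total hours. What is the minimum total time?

Minimum total: 117 hours

This is the linear assignment problem.
Optimal: Alpha crew→Ridge site (18 hours), Kilo crew→North site (8 hours), Bravo crew→West site (10 hours), Sierra crew→East site (27 hours), Delta crew→South site (22 hours), Tango crew→Central site (32 hours) — total 18+8+10+27+22+32 = 117 hours.
Next-best assignment: Alpha crew→East site, Kilo crew→North site, Bravo crew→West site, Sierra crew→Ridge site, Delta crew→South site, Tango crew→Central site = 118 hours.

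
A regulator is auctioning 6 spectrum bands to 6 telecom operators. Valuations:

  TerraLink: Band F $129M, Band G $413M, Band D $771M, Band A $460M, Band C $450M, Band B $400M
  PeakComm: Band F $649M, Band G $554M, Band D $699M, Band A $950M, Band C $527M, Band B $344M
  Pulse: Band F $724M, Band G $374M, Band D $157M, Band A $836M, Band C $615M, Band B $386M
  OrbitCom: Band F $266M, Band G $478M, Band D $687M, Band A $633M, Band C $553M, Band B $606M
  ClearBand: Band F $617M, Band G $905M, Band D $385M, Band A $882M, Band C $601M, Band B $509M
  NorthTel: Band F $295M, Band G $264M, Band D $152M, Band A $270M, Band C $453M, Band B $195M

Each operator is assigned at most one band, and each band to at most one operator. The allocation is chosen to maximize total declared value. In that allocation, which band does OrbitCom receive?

OrbitCom receives Band B.

This is a one-to-one assignment (maximum-weight bipartite matching).
Optimal: TerraLink→Band D ($771M), PeakComm→Band A ($950M), Pulse→Band F ($724M), OrbitCom→Band B ($606M), ClearBand→Band G ($905M), NorthTel→Band C ($453M) — total 771+950+724+606+905+453 = $4409M.
Column-greedy (each band in turn goes to its best remaining operator) gives $4098M, worse by 311.
Swapping ClearBand↔TerraLink (ClearBand→Band D $385M, TerraLink→Band G $413M) loses 878.
Every other assignment is strictly worse.
OrbitCom's own top band is Band D ($687M), but forcing OrbitCom→Band D and reassigning the rest optimally gives only $4119M — worse by 290.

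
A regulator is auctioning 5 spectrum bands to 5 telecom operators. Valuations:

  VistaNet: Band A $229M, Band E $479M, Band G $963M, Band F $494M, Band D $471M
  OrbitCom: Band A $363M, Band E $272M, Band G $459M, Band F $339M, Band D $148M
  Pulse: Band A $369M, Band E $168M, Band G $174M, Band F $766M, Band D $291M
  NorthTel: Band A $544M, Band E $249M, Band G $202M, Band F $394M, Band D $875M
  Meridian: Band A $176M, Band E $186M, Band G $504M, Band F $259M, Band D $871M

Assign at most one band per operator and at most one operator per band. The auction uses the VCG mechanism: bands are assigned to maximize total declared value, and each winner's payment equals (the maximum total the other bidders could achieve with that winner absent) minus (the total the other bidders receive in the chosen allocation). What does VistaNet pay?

Efficient allocation: VistaNet→Band G ($963M), OrbitCom→Band E ($272M), Pulse→Band F ($766M), NorthTel→Band A ($544M), Meridian→Band D ($871M); total welfare W = $3416M.
VistaNet receives Band G at value $963M, so the others get W − 963 = $2453M.
Without VistaNet: best allocation of the remaining 4 bidders over all 5 bands is OrbitCom→Band G ($459M), Pulse→Band F ($766M), NorthTel→Band A ($544M), Meridian→Band D ($871M), total $2640M.
VCG payment = (others' best without VistaNet) − (others' welfare with VistaNet) = 2640 − 2453 = $187M.

VistaNet pays $187M.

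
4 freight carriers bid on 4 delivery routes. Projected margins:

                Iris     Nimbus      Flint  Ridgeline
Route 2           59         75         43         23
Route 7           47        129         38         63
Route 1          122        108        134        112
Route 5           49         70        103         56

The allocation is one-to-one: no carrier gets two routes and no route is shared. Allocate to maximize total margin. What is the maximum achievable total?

This is the linear assignment problem.
Optimal: Iris→Route 2 ($59k), Nimbus→Route 7 ($129k), Flint→Route 5 ($103k), Ridgeline→Route 1 ($112k) — total 59+129+103+112 = $403k.
Column-greedy (each route in turn goes to its best remaining carrier) gives $321k, worse by 82.
Next-best assignment: Iris→Route 2, Nimbus→Route 7, Flint→Route 1, Ridgeline→Route 5 = $378k.
Swapping Ridgeline↔Nimbus (Ridgeline→Route 7 $63k, Nimbus→Route 1 $108k) loses 70.

Maximum total: $403k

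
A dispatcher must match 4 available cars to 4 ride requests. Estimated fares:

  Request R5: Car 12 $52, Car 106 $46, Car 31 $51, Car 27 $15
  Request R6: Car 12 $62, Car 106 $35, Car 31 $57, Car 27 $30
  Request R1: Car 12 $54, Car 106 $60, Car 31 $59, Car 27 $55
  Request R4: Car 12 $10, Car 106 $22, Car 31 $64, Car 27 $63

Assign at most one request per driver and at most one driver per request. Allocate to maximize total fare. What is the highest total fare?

Optimal: Car 12→Request R6 ($62), Car 106→Request R1 ($60), Car 31→Request R5 ($51), Car 27→Request R4 ($63) — total 62+60+51+63 = $236.
Row-greedy (each driver in turn takes its best remaining request) gives $201, worse by 35.
Next-best assignment: Car 12→Request R5, Car 106→Request R1, Car 31→Request R6, Car 27→Request R4 = $232.

Maximum total: $236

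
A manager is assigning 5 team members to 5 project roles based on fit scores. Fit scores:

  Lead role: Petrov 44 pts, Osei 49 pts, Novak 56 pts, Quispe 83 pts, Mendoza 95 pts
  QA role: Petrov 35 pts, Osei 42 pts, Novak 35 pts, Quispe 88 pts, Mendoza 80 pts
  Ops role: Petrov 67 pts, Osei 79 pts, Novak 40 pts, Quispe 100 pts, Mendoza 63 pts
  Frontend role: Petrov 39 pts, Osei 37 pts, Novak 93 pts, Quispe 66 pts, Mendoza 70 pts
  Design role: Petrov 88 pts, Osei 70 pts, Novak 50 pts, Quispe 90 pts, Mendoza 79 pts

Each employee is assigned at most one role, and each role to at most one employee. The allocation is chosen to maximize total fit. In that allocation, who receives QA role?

Optimal: Petrov→Design role (88 pts), Osei→Ops role (79 pts), Novak→Frontend role (93 pts), Quispe→QA role (88 pts), Mendoza→Lead role (95 pts) — total 88+79+93+88+95 = 443 pts.
Max-entry greedy (repeatedly take the single best remaining cell) gives 418 pts, worse by 25.
Swapping Novak↔Mendoza (Novak→Lead role 56 pts, Mendoza→Frontend role 70 pts) loses 62.
Quispe's own top role is Ops role (100 pts), but forcing Quispe→Ops role and reassigning the rest optimally gives only 418 pts — worse by 25.

Quispe receives QA role.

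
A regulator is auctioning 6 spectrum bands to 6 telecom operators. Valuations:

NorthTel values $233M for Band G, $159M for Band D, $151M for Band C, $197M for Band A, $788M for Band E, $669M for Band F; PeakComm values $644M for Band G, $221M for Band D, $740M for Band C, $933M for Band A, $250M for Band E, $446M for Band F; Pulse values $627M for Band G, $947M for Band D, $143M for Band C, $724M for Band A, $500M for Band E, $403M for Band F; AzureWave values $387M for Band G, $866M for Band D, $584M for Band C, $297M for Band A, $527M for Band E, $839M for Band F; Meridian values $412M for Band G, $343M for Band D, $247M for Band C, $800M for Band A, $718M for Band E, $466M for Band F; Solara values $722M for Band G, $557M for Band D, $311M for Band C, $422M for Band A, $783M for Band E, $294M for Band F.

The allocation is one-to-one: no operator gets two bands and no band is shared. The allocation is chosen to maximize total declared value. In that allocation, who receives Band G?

Solara receives Band G.

This is the linear assignment problem.
Optimal: NorthTel→Band E ($788M), PeakComm→Band C ($740M), Pulse→Band D ($947M), AzureWave→Band F ($839M), Meridian→Band A ($800M), Solara→Band G ($722M) — total 788+740+947+839+800+722 = $4836M.
Row-greedy (each operator in turn takes its best remaining band) gives $4230M, worse by 606.
Every other assignment is strictly worse.
Solara's own top band is Band E ($783M), but forcing Solara→Band E and reassigning the rest optimally gives only $4485M — worse by 351.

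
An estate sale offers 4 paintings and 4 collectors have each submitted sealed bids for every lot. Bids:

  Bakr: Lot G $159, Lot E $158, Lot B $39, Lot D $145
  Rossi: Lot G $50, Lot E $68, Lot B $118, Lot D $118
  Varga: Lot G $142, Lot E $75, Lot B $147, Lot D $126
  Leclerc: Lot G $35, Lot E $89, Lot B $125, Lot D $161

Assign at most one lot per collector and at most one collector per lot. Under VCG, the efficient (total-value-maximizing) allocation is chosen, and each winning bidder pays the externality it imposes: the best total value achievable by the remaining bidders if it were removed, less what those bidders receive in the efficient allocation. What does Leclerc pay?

Leclerc pays $6.

Efficient allocation: Bakr→Lot E ($158), Rossi→Lot B ($118), Varga→Lot G ($142), Leclerc→Lot D ($161); total welfare W = $579.
Leclerc receives Lot D at value $161, so the others get W − 161 = $418.
Without Leclerc: best allocation of the remaining 3 bidders over all 4 lots is Bakr→Lot G ($159), Rossi→Lot D ($118), Varga→Lot B ($147), total $424.
VCG payment = (others' best without Leclerc) − (others' welfare with Leclerc) = 424 − 418 = $6.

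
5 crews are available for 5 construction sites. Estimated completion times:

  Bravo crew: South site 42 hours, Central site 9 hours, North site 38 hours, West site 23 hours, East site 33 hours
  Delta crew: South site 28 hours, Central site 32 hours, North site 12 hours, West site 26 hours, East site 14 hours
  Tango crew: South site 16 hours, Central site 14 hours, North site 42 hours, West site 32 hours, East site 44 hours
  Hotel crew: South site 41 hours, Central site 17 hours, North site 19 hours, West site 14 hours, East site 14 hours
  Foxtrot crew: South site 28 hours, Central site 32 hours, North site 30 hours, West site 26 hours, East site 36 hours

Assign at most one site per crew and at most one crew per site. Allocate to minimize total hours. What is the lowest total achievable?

Optimal: Bravo crew→Central site (9 hours), Delta crew→North site (12 hours), Tango crew→South site (16 hours), Hotel crew→East site (14 hours), Foxtrot crew→West site (26 hours) — total 9+12+16+14+26 = 77 hours.
Min-entry greedy (repeatedly take the single cheapest remaining cell) gives 87 hours, worse by 10.
No other one-to-one assignment undercuts 77 hours.

Minimum total: 77 hours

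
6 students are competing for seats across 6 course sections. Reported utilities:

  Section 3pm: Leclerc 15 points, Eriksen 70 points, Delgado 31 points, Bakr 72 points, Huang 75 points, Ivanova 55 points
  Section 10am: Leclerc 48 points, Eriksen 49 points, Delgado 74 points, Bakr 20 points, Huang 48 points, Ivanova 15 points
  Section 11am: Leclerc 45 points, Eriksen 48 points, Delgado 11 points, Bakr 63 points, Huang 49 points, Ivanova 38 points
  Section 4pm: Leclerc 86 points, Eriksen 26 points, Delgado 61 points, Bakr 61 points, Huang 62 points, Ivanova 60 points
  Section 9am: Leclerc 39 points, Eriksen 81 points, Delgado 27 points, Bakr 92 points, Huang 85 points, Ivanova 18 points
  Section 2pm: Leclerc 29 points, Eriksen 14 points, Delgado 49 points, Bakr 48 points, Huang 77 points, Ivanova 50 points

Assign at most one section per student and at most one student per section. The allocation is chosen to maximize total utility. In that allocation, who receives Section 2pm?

Treat this as an assignment problem: match each student to one section.
Optimal: Leclerc→Section 4pm (86 points), Eriksen→Section 3pm (70 points), Delgado→Section 10am (74 points), Bakr→Section 9am (92 points), Huang→Section 2pm (77 points), Ivanova→Section 11am (38 points) — total 86+70+74+92+77+38 = 437 points.
Row-greedy (each student in turn takes its best remaining section) gives 428 points, worse by 9.
Next-best assignment: Leclerc→Section 4pm, Eriksen→Section 9am, Delgado→Section 10am, Bakr→Section 11am, Huang→Section 2pm, Ivanova→Section 3pm = 436 points.
Every other assignment is strictly worse.
Huang's own top section is Section 9am (85 points), but forcing Huang→Section 9am and reassigning the rest optimally gives only 428 points — worse by 9.

Huang receives Section 2pm.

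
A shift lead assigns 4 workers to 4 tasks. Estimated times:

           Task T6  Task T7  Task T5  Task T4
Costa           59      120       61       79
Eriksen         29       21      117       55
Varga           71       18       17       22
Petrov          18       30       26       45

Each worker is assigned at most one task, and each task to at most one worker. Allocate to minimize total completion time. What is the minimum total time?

Treat this as an assignment problem: match each worker to one task.
Optimal: Costa→Task T5 (61 min), Eriksen→Task T7 (21 min), Varga→Task T4 (22 min), Petrov→Task T6 (18 min) — total 61+21+22+18 = 122 min.
Min-entry greedy (repeatedly take the single cheapest remaining cell) gives 135 min, worse by 13.
Next-best assignment: Costa→Task T6, Eriksen→Task T7, Varga→Task T4, Petrov→Task T5 = 128 min.
No other one-to-one assignment undercuts 122 min.

Min total: 122 min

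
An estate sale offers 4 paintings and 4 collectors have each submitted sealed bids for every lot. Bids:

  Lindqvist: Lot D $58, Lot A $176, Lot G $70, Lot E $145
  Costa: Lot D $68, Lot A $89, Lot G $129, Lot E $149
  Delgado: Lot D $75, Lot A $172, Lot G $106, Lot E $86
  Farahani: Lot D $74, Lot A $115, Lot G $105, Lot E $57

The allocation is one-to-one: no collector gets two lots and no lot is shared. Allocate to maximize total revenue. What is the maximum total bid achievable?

Maximum total: $520

Treat this as an assignment problem: match each collector to one lot.
Optimal: Lindqvist→Lot E ($145), Costa→Lot G ($129), Delgado→Lot A ($172), Farahani→Lot D ($74) — total 145+129+172+74 = $520.
Swapping Delgado↔Lindqvist (Delgado→Lot E $86, Lindqvist→Lot A $176) loses 55.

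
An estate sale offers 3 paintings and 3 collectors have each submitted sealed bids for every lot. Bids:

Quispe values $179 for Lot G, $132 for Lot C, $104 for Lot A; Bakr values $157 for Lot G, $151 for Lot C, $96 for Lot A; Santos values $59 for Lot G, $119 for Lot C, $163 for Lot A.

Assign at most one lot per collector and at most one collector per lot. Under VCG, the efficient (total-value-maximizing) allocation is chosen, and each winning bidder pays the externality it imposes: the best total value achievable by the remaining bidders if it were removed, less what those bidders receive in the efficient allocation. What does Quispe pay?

Efficient allocation: Quispe→Lot G ($179), Bakr→Lot C ($151), Santos→Lot A ($163); total welfare W = $493.
Quispe receives Lot G at value $179, so the others get W − 179 = $314.
Without Quispe: best allocation of the remaining 2 bidders over all 3 lots is Bakr→Lot G ($157), Santos→Lot A ($163), total $320.
VCG payment = (others' best without Quispe) − (others' welfare with Quispe) = 320 − 314 = $6.

Quispe pays $6.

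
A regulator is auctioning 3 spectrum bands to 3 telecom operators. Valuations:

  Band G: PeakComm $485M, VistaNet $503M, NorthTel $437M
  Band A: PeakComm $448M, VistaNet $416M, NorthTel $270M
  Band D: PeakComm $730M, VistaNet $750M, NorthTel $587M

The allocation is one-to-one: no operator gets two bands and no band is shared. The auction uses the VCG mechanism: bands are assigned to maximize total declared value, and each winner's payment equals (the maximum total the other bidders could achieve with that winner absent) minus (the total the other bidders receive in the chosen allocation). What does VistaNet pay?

Efficient allocation: PeakComm→Band A ($448M), VistaNet→Band D ($750M), NorthTel→Band G ($437M); total welfare W = $1635M.
VistaNet receives Band D at value $750M, so the others get W − 750 = $885M.
Without VistaNet: best allocation of the remaining 2 bidders over all 3 bands is PeakComm→Band D ($730M), NorthTel→Band G ($437M), total $1167M.
VCG payment = (others' best without VistaNet) − (others' welfare with VistaNet) = 1167 − 885 = $282M.

VistaNet pays $282M.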